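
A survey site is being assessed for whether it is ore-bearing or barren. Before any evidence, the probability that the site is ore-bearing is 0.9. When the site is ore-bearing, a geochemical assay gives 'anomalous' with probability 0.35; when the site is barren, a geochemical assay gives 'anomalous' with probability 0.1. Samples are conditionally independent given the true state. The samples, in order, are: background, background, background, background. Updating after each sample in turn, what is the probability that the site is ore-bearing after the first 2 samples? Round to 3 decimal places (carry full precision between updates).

0.824

After 'background': P(ore) = 0.65·0.9000 / (0.65·0.9000 + 0.9·0.1000) ≈ 0.8667
After 'background': P(ore) = 0.65·0.8667 / (0.65·0.8667 + 0.9·0.1333) ≈ 0.8244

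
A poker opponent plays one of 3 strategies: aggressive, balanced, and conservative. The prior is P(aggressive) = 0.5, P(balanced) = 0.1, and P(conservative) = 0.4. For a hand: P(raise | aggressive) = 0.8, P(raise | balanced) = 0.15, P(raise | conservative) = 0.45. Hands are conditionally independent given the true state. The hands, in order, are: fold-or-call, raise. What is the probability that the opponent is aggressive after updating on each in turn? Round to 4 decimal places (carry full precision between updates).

0.4172

After 'fold-or-call': normaliser = 0.2·0.5000 + 0.85·0.1000 + 0.55·0.4000; P(aggressive) ≈ 0.2469, P(balanced) ≈ 0.2099, P(conservative) ≈ 0.5432
After 'raise': normaliser = 0.8·0.2469 + 0.15·0.2099 + 0.45·0.5432; P(aggressive) ≈ 0.4172, P(balanced) ≈ 0.0665, P(conservative) ≈ 0.5163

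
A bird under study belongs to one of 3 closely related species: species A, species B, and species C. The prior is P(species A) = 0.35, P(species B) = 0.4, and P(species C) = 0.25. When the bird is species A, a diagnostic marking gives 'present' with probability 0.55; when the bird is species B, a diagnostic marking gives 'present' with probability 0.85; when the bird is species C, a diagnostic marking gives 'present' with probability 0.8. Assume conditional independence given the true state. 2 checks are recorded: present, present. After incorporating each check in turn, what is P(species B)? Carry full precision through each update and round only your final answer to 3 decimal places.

Apply Bayes' rule sequentially, carrying P(species B) forward.
After 'present': normaliser = 0.55·0.3500 + 0.85·0.4000 + 0.8·0.2500; P(species A) ≈ 0.2628, P(species B) ≈ 0.4642, P(species C) ≈ 0.2730
After 'present': normaliser = 0.55·0.2628 + 0.85·0.4642 + 0.8·0.2730; P(species A) ≈ 0.1908, P(species B) ≈ 0.5208, P(species C) ≈ 0.2884

0.521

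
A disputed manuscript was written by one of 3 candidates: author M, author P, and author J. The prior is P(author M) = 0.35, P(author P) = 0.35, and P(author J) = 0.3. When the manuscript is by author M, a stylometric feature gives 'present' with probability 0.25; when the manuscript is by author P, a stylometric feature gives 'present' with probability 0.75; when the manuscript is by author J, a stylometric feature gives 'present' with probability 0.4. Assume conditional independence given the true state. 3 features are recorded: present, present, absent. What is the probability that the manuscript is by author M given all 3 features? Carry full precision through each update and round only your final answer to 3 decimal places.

0.174

Apply Bayes' rule sequentially, carrying P(author M) forward.
After 'present': normaliser = 0.25·0.3500 + 0.75·0.3500 + 0.4·0.3000; P(author M) ≈ 0.1862, P(author P) ≈ 0.5585, P(author J) ≈ 0.2553
After 'present': normaliser = 0.25·0.1862 + 0.75·0.5585 + 0.4·0.2553; P(author M) ≈ 0.0820, P(author P) ≈ 0.7381, P(author J) ≈ 0.1799
After 'absent': normaliser = 0.75·0.0820 + 0.25·0.7381 + 0.6·0.1799; P(author M) ≈ 0.1737, P(author P) ≈ 0.5212, P(author J) ≈ 0.3050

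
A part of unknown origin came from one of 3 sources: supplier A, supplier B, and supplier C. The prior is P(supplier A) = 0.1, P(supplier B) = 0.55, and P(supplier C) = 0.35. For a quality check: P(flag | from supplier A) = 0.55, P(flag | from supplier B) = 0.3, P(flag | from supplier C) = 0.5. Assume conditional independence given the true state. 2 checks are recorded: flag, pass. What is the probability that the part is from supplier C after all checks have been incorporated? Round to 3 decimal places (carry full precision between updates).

0.384

Apply Bayes' rule sequentially, carrying P(supplier C) forward.
After 'flag': normaliser = 0.55·0.1000 + 0.3·0.5500 + 0.5·0.3500; P(supplier A) ≈ 0.1392, P(supplier B) ≈ 0.4177, P(supplier C) ≈ 0.4430
After 'pass': normaliser = 0.45·0.1392 + 0.7·0.4177 + 0.5·0.4430; P(supplier A) ≈ 0.1087, P(supplier B) ≈ 0.5071, P(supplier C) ≈ 0.3842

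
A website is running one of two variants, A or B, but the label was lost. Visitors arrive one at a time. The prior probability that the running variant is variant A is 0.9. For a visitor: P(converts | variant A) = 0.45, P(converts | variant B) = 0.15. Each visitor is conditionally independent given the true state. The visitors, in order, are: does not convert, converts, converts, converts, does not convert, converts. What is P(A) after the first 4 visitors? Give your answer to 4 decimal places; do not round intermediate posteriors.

Apply Bayes' rule sequentially, carrying P(A) forward.
After 'does not convert': P(A) = 0.55·0.9000 / (0.55·0.9000 + 0.85·0.1000) ≈ 0.8534
After 'converts': P(A) = 0.45·0.8534 / (0.45·0.8534 + 0.15·0.1466) ≈ 0.9459
After 'converts': P(A) = 0.45·0.9459 / (0.45·0.9459 + 0.15·0.0541) ≈ 0.9813
After 'converts': P(A) = 0.45·0.9813 / (0.45·0.9813 + 0.15·0.0187) ≈ 0.9937

0.9937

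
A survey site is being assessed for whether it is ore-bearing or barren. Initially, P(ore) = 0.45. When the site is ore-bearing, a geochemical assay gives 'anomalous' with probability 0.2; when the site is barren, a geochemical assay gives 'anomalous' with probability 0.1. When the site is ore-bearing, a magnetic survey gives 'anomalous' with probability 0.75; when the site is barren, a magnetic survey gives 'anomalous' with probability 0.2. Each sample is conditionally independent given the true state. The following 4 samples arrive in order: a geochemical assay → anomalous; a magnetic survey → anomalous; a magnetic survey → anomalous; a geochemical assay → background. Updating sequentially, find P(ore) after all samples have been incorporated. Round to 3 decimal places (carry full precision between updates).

0.953

Each posterior becomes the prior for the next update.
After a geochemical assay='anomalous': P(ore) = 0.2·0.4500 / (0.2·0.4500 + 0.1·0.5500) ≈ 0.6207
After a magnetic survey='anomalous': P(ore) = 0.75·0.6207 / (0.75·0.6207 + 0.2·0.3793) ≈ 0.8599
After a magnetic survey='anomalous': P(ore) = 0.75·0.8599 / (0.75·0.8599 + 0.2·0.1401) ≈ 0.9584
After a geochemical assay='background': P(ore) = 0.8·0.9584 / (0.8·0.9584 + 0.9·0.0416) ≈ 0.9534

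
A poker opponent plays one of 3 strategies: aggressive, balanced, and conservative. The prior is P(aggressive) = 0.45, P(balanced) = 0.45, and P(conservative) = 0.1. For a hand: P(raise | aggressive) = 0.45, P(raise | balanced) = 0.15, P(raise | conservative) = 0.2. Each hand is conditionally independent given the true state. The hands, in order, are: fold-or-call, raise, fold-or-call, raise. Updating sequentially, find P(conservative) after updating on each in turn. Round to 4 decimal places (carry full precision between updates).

0.0684

After 'fold-or-call': normaliser = 0.55·0.4500 + 0.85·0.4500 + 0.8·0.1000; P(aggressive) ≈ 0.3486, P(balanced) ≈ 0.5387, P(conservative) ≈ 0.1127
After 'raise': normaliser = 0.45·0.3486 + 0.15·0.5387 + 0.2·0.1127; P(aggressive) ≈ 0.6028, P(balanced) ≈ 0.3106, P(conservative) ≈ 0.0866
After 'fold-or-call': normaliser = 0.55·0.6028 + 0.85·0.3106 + 0.8·0.0866; P(aggressive) ≈ 0.4987, P(balanced) ≈ 0.3971, P(conservative) ≈ 0.1042
After 'raise': normaliser = 0.45·0.4987 + 0.15·0.3971 + 0.2·0.1042; P(aggressive) ≈ 0.7362, P(balanced) ≈ 0.1954, P(conservative) ≈ 0.0684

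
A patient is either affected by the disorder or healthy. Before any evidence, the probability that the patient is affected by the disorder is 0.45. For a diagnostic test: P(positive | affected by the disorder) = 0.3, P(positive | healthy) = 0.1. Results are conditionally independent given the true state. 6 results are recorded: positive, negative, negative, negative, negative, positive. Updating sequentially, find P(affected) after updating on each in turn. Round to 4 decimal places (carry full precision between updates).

After 'positive': P(affected) = 0.3·0.4500 / (0.3·0.4500 + 0.1·0.5500) ≈ 0.7105
After 'negative': P(affected) = 0.7·0.7105 / (0.7·0.7105 + 0.9·0.2895) ≈ 0.6562
After 'negative': P(affected) = 0.7·0.6562 / (0.7·0.6562 + 0.9·0.3438) ≈ 0.5976
After 'negative': P(affected) = 0.7·0.5976 / (0.7·0.5976 + 0.9·0.4024) ≈ 0.5359
After 'negative': P(affected) = 0.7·0.5359 / (0.7·0.5359 + 0.9·0.4641) ≈ 0.4732
After 'positive': P(affected) = 0.3·0.4732 / (0.3·0.4732 + 0.1·0.5268) ≈ 0.7293

0.7293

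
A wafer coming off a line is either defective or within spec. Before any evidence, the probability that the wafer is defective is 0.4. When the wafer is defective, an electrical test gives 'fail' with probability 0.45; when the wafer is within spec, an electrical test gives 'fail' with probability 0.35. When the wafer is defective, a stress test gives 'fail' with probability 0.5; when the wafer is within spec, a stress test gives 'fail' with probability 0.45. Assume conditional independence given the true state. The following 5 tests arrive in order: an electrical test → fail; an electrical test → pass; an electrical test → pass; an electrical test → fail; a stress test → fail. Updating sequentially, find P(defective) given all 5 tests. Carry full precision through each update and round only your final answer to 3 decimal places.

Apply Bayes' rule sequentially, carrying P(defective) forward.
After an electrical test='fail': P(defective) = 0.45·0.4000 / (0.45·0.4000 + 0.35·0.6000) ≈ 0.4615
After an electrical test='pass': P(defective) = 0.55·0.4615 / (0.55·0.4615 + 0.65·0.5385) ≈ 0.4204
After an electrical test='pass': P(defective) = 0.55·0.4204 / (0.55·0.4204 + 0.65·0.5796) ≈ 0.3803
After an electrical test='fail': P(defective) = 0.45·0.3803 / (0.45·0.3803 + 0.35·0.6197) ≈ 0.4410
After a stress test='fail': P(defective) = 0.5·0.4410 / (0.5·0.4410 + 0.45·0.5590) ≈ 0.4672

0.467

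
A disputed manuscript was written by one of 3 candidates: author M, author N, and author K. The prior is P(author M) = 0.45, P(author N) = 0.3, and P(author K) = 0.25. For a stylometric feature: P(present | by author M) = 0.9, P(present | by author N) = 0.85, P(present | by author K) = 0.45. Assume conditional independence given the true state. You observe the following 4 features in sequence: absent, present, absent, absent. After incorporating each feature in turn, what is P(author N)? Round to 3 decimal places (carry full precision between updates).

After 'absent': normaliser = 0.1·0.4500 + 0.15·0.3000 + 0.55·0.2500; P(author M) ≈ 0.1978, P(author N) ≈ 0.1978, P(author K) ≈ 0.6044
After 'present': normaliser = 0.9·0.1978 + 0.85·0.1978 + 0.45·0.6044; P(author M) ≈ 0.2880, P(author N) ≈ 0.2720, P(author K) ≈ 0.4400
After 'absent': normaliser = 0.1·0.2880 + 0.15·0.2720 + 0.55·0.4400; P(author M) ≈ 0.0924, P(author N) ≈ 0.1309, P(author K) ≈ 0.7766
After 'absent': normaliser = 0.1·0.0924 + 0.15·0.1309 + 0.55·0.7766; P(author M) ≈ 0.0203, P(author N) ≈ 0.0431, P(author K) ≈ 0.9367

0.043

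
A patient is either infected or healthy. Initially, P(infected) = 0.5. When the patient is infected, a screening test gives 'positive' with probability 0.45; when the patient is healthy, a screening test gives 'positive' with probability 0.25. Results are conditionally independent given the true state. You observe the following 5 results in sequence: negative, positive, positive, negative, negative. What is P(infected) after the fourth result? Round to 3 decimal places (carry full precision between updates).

0.635

After 'negative': P(infected) = 0.55·0.5000 / (0.55·0.5000 + 0.75·0.5000) ≈ 0.4231
After 'positive': P(infected) = 0.45·0.4231 / (0.45·0.4231 + 0.25·0.5769) ≈ 0.5690
After 'positive': P(infected) = 0.45·0.5690 / (0.45·0.5690 + 0.25·0.4310) ≈ 0.7038
After 'negative': P(infected) = 0.55·0.7038 / (0.55·0.7038 + 0.75·0.2962) ≈ 0.6354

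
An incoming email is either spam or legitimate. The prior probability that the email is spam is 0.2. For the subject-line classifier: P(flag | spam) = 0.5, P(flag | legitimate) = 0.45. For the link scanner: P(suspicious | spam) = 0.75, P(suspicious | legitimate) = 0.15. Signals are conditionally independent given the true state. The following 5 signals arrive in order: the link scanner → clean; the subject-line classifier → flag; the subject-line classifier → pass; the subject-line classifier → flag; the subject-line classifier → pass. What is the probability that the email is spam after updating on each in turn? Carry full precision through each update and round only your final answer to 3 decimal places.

0.070

Each posterior becomes the prior for the next update.
After the link scanner='clean': P(spam) = 0.25·0.2000 / (0.25·0.2000 + 0.85·0.8000) ≈ 0.0685
After the subject-line classifier='flag': P(spam) = 0.5·0.0685 / (0.5·0.0685 + 0.45·0.9315) ≈ 0.0755
After the subject-line classifier='pass': P(spam) = 0.5·0.0755 / (0.5·0.0755 + 0.55·0.9245) ≈ 0.0691
After the subject-line classifier='flag': P(spam) = 0.5·0.0691 / (0.5·0.0691 + 0.45·0.9309) ≈ 0.0762
After the subject-line classifier='pass': P(spam) = 0.5·0.0762 / (0.5·0.0762 + 0.55·0.9238) ≈ 0.0698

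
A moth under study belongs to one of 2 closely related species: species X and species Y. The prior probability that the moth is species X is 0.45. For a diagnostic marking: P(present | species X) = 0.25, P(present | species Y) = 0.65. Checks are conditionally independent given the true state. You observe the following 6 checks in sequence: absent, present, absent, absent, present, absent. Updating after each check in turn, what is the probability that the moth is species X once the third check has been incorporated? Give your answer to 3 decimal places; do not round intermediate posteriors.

After 'absent': P(species X) = 0.75·0.4500 / (0.75·0.4500 + 0.35·0.5500) ≈ 0.6368
After 'present': P(species X) = 0.25·0.6368 / (0.25·0.6368 + 0.65·0.3632) ≈ 0.4027
After 'absent': P(species X) = 0.75·0.4027 / (0.75·0.4027 + 0.35·0.5973) ≈ 0.5910

0.591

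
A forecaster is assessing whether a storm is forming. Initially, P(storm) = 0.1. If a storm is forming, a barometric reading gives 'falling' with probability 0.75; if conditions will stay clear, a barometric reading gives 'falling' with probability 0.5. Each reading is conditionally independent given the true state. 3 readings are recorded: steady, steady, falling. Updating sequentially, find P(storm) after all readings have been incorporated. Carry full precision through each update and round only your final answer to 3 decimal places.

Each posterior becomes the prior for the next update.
After 'steady': P(storm) = 0.25·0.1000 / (0.25·0.1000 + 0.5·0.9000) ≈ 0.0526
After 'steady': P(storm) = 0.25·0.0526 / (0.25·0.0526 + 0.5·0.9474) ≈ 0.0270
After 'falling': P(storm) = 0.75·0.0270 / (0.75·0.0270 + 0.5·0.9730) ≈ 0.0400

0.040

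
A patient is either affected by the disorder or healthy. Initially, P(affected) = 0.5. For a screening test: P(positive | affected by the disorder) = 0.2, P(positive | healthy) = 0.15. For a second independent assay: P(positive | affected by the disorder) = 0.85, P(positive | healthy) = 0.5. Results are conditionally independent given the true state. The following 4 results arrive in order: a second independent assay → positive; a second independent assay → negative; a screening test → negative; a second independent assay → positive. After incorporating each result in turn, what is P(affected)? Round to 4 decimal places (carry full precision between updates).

0.4493

After a second independent assay='positive': P(affected) = 0.85·0.5000 / (0.85·0.5000 + 0.5·0.5000) ≈ 0.6296
After a second independent assay='negative': P(affected) = 0.15·0.6296 / (0.15·0.6296 + 0.5·0.3704) ≈ 0.3377
After a screening test='negative': P(affected) = 0.8·0.3377 / (0.8·0.3377 + 0.85·0.6623) ≈ 0.3243
After a second independent assay='positive': P(affected) = 0.85·0.3243 / (0.85·0.3243 + 0.5·0.6757) ≈ 0.4493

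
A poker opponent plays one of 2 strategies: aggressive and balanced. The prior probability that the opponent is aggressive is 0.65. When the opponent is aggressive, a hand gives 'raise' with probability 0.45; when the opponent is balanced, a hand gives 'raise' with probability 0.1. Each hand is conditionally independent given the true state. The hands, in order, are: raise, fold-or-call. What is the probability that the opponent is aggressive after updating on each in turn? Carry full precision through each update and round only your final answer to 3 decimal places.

0.836

Apply Bayes' rule sequentially, carrying P(aggressive) forward.
After 'raise': P(aggressive) = 0.45·0.6500 / (0.45·0.6500 + 0.1·0.3500) ≈ 0.8931
After 'fold-or-call': P(aggressive) = 0.55·0.8931 / (0.55·0.8931 + 0.9·0.1069) ≈ 0.8363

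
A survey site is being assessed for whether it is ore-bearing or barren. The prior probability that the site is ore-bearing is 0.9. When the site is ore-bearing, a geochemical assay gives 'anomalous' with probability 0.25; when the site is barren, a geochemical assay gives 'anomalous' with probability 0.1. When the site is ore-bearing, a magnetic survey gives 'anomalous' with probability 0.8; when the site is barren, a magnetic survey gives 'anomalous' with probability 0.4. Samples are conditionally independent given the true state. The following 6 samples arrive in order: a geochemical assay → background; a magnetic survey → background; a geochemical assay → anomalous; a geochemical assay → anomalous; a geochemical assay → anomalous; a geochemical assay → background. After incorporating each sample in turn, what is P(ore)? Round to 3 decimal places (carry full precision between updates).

After a geochemical assay='background': P(ore) = 0.75·0.9000 / (0.75·0.9000 + 0.9·0.1000) ≈ 0.8824
After a magnetic survey='background': P(ore) = 0.2·0.8824 / (0.2·0.8824 + 0.6·0.1176) ≈ 0.7143
After a geochemical assay='anomalous': P(ore) = 0.25·0.7143 / (0.25·0.7143 + 0.1·0.2857) ≈ 0.8621
After a geochemical assay='anomalous': P(ore) = 0.25·0.8621 / (0.25·0.8621 + 0.1·0.1379) ≈ 0.9398
After a geochemical assay='anomalous': P(ore) = 0.25·0.9398 / (0.25·0.9398 + 0.1·0.0602) ≈ 0.9750
After a geochemical assay='background': P(ore) = 0.75·0.9750 / (0.75·0.9750 + 0.9·0.0250) ≈ 0.9702

0.970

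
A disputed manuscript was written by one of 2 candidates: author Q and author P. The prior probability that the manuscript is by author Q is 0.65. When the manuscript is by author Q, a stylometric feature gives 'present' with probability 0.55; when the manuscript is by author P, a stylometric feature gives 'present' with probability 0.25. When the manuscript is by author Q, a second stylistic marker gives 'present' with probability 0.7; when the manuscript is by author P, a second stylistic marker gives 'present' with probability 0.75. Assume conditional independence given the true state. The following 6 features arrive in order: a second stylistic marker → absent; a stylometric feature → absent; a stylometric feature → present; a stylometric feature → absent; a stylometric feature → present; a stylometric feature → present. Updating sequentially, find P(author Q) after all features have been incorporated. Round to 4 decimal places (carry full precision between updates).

0.8952

Apply Bayes' rule sequentially, carrying P(author Q) forward.
After a second stylistic marker='absent': P(author Q) = 0.3·0.6500 / (0.3·0.6500 + 0.25·0.3500) ≈ 0.6903
After a stylometric feature='absent': P(author Q) = 0.45·0.6903 / (0.45·0.6903 + 0.75·0.3097) ≈ 0.5721
After a stylometric feature='present': P(author Q) = 0.55·0.5721 / (0.55·0.5721 + 0.25·0.4279) ≈ 0.7463
After a stylometric feature='absent': P(author Q) = 0.45·0.7463 / (0.45·0.7463 + 0.75·0.2537) ≈ 0.6383
After a stylometric feature='present': P(author Q) = 0.55·0.6383 / (0.55·0.6383 + 0.25·0.3617) ≈ 0.7952
After a stylometric feature='present': P(author Q) = 0.55·0.7952 / (0.55·0.7952 + 0.25·0.2048) ≈ 0.8952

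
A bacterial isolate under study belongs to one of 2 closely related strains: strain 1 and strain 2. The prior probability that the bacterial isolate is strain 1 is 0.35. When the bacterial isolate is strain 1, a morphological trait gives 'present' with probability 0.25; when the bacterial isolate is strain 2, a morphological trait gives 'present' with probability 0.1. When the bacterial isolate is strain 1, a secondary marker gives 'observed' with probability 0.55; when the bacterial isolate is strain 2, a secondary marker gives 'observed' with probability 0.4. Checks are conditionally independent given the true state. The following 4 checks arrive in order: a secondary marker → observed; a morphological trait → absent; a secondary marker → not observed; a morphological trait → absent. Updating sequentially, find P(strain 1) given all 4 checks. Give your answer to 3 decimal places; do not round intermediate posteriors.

0.278

Each posterior becomes the prior for the next update.
After a secondary marker='observed': P(strain 1) = 0.55·0.3500 / (0.55·0.3500 + 0.4·0.6500) ≈ 0.4254
After a morphological trait='absent': P(strain 1) = 0.75·0.4254 / (0.75·0.4254 + 0.9·0.5746) ≈ 0.3816
After a secondary marker='not observed': P(strain 1) = 0.45·0.3816 / (0.45·0.3816 + 0.6·0.6184) ≈ 0.3164
After a morphological trait='absent': P(strain 1) = 0.75·0.3164 / (0.75·0.3164 + 0.9·0.6836) ≈ 0.2783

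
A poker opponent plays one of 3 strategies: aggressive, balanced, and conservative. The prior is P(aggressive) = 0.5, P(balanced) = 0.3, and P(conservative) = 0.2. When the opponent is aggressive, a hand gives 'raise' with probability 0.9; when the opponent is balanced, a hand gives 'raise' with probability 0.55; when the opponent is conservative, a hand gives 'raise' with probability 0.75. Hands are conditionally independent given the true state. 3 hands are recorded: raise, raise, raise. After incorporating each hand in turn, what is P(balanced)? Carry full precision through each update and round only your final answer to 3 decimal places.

0.100

Apply Bayes' rule sequentially, carrying P(balanced) forward.
After 'raise': normaliser = 0.9·0.5000 + 0.55·0.3000 + 0.75·0.2000; P(aggressive) ≈ 0.5882, P(balanced) ≈ 0.2157, P(conservative) ≈ 0.1961
After 'raise': normaliser = 0.9·0.5882 + 0.55·0.2157 + 0.75·0.1961; P(aggressive) ≈ 0.6658, P(balanced) ≈ 0.1492, P(conservative) ≈ 0.1850
After 'raise': normaliser = 0.9·0.6658 + 0.55·0.1492 + 0.75·0.1850; P(aggressive) ≈ 0.7308, P(balanced) ≈ 0.1001, P(conservative) ≈ 0.1692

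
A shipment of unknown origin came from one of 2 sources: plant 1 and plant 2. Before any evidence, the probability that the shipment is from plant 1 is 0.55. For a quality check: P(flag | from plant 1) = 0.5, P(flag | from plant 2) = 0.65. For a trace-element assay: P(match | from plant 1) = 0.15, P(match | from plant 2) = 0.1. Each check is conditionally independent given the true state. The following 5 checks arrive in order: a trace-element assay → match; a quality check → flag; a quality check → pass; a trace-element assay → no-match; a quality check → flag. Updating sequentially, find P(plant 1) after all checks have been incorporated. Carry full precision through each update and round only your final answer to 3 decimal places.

0.594

Apply Bayes' rule sequentially, carrying P(plant 1) forward.
After a trace-element assay='match': P(plant 1) = 0.15·0.5500 / (0.15·0.5500 + 0.1·0.4500) ≈ 0.6471
After a quality check='flag': P(plant 1) = 0.5·0.6471 / (0.5·0.6471 + 0.65·0.3529) ≈ 0.5851
After a quality check='pass': P(plant 1) = 0.5·0.5851 / (0.5·0.5851 + 0.35·0.4149) ≈ 0.6683
After a trace-element assay='no-match': P(plant 1) = 0.85·0.6683 / (0.85·0.6683 + 0.9·0.3317) ≈ 0.6555
After a quality check='flag': P(plant 1) = 0.5·0.6555 / (0.5·0.6555 + 0.65·0.3445) ≈ 0.5941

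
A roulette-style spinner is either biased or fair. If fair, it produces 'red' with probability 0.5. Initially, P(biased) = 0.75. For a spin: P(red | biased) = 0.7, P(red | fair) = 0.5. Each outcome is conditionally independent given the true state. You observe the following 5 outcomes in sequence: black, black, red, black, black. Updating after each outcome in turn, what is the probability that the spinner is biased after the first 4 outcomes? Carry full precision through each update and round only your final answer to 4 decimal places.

0.4757

After 'black': P(biased) = 0.3·0.7500 / (0.3·0.7500 + 0.5·0.2500) ≈ 0.6429
After 'black': P(biased) = 0.3·0.6429 / (0.3·0.6429 + 0.5·0.3571) ≈ 0.5192
After 'red': P(biased) = 0.7·0.5192 / (0.7·0.5192 + 0.5·0.4808) ≈ 0.6019
After 'black': P(biased) = 0.3·0.6019 / (0.3·0.6019 + 0.5·0.3981) ≈ 0.4757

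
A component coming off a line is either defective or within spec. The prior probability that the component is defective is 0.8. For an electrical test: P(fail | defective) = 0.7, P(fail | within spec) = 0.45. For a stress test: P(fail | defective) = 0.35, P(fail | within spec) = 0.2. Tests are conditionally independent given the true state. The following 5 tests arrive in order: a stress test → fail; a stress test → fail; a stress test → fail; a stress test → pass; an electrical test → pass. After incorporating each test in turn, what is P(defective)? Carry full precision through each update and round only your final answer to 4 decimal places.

0.9048

Each posterior becomes the prior for the next update.
After a stress test='fail': P(defective) = 0.35·0.8000 / (0.35·0.8000 + 0.2·0.2000) ≈ 0.8750
After a stress test='fail': P(defective) = 0.35·0.8750 / (0.35·0.8750 + 0.2·0.1250) ≈ 0.9245
After a stress test='fail': P(defective) = 0.35·0.9245 / (0.35·0.9245 + 0.2·0.0755) ≈ 0.9554
After a stress test='pass': P(defective) = 0.65·0.9554 / (0.65·0.9554 + 0.8·0.0446) ≈ 0.9457
After an electrical test='pass': P(defective) = 0.3·0.9457 / (0.3·0.9457 + 0.55·0.0543) ≈ 0.9048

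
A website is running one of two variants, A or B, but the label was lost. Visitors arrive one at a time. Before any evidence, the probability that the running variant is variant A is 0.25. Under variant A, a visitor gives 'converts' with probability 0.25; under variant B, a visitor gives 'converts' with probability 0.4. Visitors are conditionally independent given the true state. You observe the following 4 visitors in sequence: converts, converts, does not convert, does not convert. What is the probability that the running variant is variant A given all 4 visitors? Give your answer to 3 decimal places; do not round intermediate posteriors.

After 'converts': P(A) = 0.25·0.2500 / (0.25·0.2500 + 0.4·0.7500) ≈ 0.1724
After 'converts': P(A) = 0.25·0.1724 / (0.25·0.1724 + 0.4·0.8276) ≈ 0.1152
After 'does not convert': P(A) = 0.75·0.1152 / (0.75·0.1152 + 0.6·0.8848) ≈ 0.1400
After 'does not convert': P(A) = 0.75·0.1400 / (0.75·0.1400 + 0.6·0.8600) ≈ 0.1691

0.169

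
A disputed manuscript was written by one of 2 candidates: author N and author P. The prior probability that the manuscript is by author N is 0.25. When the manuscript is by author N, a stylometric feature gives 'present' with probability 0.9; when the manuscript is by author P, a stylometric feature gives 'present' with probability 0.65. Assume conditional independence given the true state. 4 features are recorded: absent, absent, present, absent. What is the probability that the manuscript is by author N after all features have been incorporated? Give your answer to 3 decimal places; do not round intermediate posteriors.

After 'absent': P(author N) = 0.1·0.2500 / (0.1·0.2500 + 0.35·0.7500) ≈ 0.0870
After 'absent': P(author N) = 0.1·0.0870 / (0.1·0.0870 + 0.35·0.9130) ≈ 0.0265
After 'present': P(author N) = 0.9·0.0265 / (0.9·0.0265 + 0.65·0.9735) ≈ 0.0363
After 'absent': P(author N) = 0.1·0.0363 / (0.1·0.0363 + 0.35·0.9637) ≈ 0.0107

0.011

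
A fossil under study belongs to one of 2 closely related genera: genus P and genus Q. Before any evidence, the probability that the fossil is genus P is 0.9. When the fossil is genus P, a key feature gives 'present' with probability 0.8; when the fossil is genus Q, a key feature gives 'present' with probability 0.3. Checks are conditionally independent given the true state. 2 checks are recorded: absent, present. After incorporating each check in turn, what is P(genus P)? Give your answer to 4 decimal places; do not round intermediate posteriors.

After 'absent': P(genus P) = 0.2·0.9000 / (0.2·0.9000 + 0.7·0.1000) ≈ 0.7200
After 'present': P(genus P) = 0.8·0.7200 / (0.8·0.7200 + 0.3·0.2800) ≈ 0.8727

0.8727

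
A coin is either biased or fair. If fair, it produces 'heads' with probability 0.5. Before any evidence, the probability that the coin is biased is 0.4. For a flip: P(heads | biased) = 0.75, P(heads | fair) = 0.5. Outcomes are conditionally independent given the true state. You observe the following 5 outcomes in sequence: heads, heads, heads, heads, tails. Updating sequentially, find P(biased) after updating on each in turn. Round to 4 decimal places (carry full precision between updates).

After 'heads': P(biased) = 0.75·0.4000 / (0.75·0.4000 + 0.5·0.6000) ≈ 0.5000
After 'heads': P(biased) = 0.75·0.5000 / (0.75·0.5000 + 0.5·0.5000) ≈ 0.6000
After 'heads': P(biased) = 0.75·0.6000 / (0.75·0.6000 + 0.5·0.4000) ≈ 0.6923
After 'heads': P(biased) = 0.75·0.6923 / (0.75·0.6923 + 0.5·0.3077) ≈ 0.7714
After 'tails': P(biased) = 0.25·0.7714 / (0.25·0.7714 + 0.5·0.2286) ≈ 0.6279

0.6279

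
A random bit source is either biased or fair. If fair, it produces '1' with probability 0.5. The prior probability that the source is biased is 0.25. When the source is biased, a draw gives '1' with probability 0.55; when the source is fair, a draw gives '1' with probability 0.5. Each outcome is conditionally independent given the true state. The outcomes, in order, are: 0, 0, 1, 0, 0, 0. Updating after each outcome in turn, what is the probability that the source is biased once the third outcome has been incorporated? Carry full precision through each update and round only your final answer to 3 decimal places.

Each posterior becomes the prior for the next update.
After '0': P(biased) = 0.45·0.2500 / (0.45·0.2500 + 0.5·0.7500) ≈ 0.2308
After '0': P(biased) = 0.45·0.2308 / (0.45·0.2308 + 0.5·0.7692) ≈ 0.2126
After '1': P(biased) = 0.55·0.2126 / (0.55·0.2126 + 0.5·0.7874) ≈ 0.2290

0.229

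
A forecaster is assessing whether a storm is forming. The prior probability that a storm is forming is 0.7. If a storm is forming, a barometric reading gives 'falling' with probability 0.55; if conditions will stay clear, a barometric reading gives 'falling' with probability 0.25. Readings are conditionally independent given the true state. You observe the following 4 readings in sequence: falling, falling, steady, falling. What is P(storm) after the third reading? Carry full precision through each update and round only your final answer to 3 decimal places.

After 'falling': P(storm) = 0.55·0.7000 / (0.55·0.7000 + 0.25·0.3000) ≈ 0.8370
After 'falling': P(storm) = 0.55·0.8370 / (0.55·0.8370 + 0.25·0.1630) ≈ 0.9187
After 'steady': P(storm) = 0.45·0.9187 / (0.45·0.9187 + 0.75·0.0813) ≈ 0.8714

0.871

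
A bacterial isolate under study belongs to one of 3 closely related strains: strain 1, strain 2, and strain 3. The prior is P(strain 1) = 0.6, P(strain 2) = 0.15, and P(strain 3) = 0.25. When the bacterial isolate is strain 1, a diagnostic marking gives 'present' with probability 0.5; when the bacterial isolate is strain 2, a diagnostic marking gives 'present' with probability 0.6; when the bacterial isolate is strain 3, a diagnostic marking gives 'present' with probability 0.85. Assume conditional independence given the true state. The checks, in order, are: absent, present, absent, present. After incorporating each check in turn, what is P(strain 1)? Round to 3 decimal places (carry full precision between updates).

Apply Bayes' rule sequentially, carrying P(strain 1) forward.
After 'absent': normaliser = 0.5·0.6000 + 0.4·0.1500 + 0.15·0.2500; P(strain 1) ≈ 0.7547, P(strain 2) ≈ 0.1509, P(strain 3) ≈ 0.0943
After 'present': normaliser = 0.5·0.7547 + 0.6·0.1509 + 0.85·0.0943; P(strain 1) ≈ 0.6885, P(strain 2) ≈ 0.1652, P(strain 3) ≈ 0.1463
After 'absent': normaliser = 0.5·0.6885 + 0.4·0.1652 + 0.15·0.1463; P(strain 1) ≈ 0.7963, P(strain 2) ≈ 0.1529, P(strain 3) ≈ 0.0508
After 'present': normaliser = 0.5·0.7963 + 0.6·0.1529 + 0.85·0.0508; P(strain 1) ≈ 0.7470, P(strain 2) ≈ 0.1721, P(strain 3) ≈ 0.0810

0.747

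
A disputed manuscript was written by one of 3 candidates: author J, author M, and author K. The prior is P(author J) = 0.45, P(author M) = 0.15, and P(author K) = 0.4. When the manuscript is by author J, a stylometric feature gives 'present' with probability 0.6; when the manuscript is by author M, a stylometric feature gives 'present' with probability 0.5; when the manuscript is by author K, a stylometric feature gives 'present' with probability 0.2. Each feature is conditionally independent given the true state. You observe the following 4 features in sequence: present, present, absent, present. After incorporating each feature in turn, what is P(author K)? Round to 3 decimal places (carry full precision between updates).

0.050

After 'present': normaliser = 0.6·0.4500 + 0.5·0.1500 + 0.2·0.4000; P(author J) ≈ 0.6353, P(author M) ≈ 0.1765, P(author K) ≈ 0.1882
After 'present': normaliser = 0.6·0.6353 + 0.5·0.1765 + 0.2·0.1882; P(author J) ≈ 0.7517, P(author M) ≈ 0.1740, P(author K) ≈ 0.0742
After 'absent': normaliser = 0.4·0.7517 + 0.5·0.1740 + 0.8·0.0742; P(author J) ≈ 0.6725, P(author M) ≈ 0.1946, P(author K) ≈ 0.1328
After 'present': normaliser = 0.6·0.6725 + 0.5·0.1946 + 0.2·0.1328; P(author J) ≈ 0.7651, P(author M) ≈ 0.1845, P(author K) ≈ 0.0504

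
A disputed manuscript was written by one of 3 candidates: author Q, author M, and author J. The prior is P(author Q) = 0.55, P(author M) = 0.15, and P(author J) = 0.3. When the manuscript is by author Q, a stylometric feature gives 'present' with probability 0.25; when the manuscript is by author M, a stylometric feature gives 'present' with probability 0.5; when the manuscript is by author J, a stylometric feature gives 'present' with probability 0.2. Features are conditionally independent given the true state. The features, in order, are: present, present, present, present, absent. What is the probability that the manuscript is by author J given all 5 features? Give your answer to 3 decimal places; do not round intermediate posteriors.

0.057

After 'present': normaliser = 0.25·0.5500 + 0.5·0.1500 + 0.2·0.3000; P(author Q) ≈ 0.5046, P(author M) ≈ 0.2752, P(author J) ≈ 0.2202
After 'present': normaliser = 0.25·0.5046 + 0.5·0.2752 + 0.2·0.2202; P(author Q) ≈ 0.4098, P(author M) ≈ 0.4471, P(author J) ≈ 0.1431
After 'present': normaliser = 0.25·0.4098 + 0.5·0.4471 + 0.2·0.1431; P(author Q) ≈ 0.2889, P(author M) ≈ 0.6304, P(author J) ≈ 0.0807
After 'present': normaliser = 0.25·0.2889 + 0.5·0.6304 + 0.2·0.0807; P(author Q) ≈ 0.1790, P(author M) ≈ 0.7810, P(author J) ≈ 0.0400
After 'absent': normaliser = 0.75·0.1790 + 0.5·0.7810 + 0.8·0.0400; P(author Q) ≈ 0.2411, P(author M) ≈ 0.7014, P(author J) ≈ 0.0575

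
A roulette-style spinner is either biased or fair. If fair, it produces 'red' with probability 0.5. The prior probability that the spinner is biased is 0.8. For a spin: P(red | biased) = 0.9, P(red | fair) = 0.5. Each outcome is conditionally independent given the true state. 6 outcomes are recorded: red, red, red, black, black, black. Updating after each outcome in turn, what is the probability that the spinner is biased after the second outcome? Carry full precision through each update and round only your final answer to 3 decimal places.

After 'red': P(biased) = 0.9·0.8000 / (0.9·0.8000 + 0.5·0.2000) ≈ 0.8780
After 'red': P(biased) = 0.9·0.8780 / (0.9·0.8780 + 0.5·0.1220) ≈ 0.9284

0.928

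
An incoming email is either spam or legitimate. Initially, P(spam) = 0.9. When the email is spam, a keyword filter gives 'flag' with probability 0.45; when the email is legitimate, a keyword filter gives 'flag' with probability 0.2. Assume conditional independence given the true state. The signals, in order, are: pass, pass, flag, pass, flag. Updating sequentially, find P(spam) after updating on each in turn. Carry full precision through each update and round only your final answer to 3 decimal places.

0.937

After 'pass': P(spam) = 0.55·0.9000 / (0.55·0.9000 + 0.8·0.1000) ≈ 0.8609
After 'pass': P(spam) = 0.55·0.8609 / (0.55·0.8609 + 0.8·0.1391) ≈ 0.8097
After 'flag': P(spam) = 0.45·0.8097 / (0.45·0.8097 + 0.2·0.1903) ≈ 0.9054
After 'pass': P(spam) = 0.55·0.9054 / (0.55·0.9054 + 0.8·0.0946) ≈ 0.8681
After 'flag': P(spam) = 0.45·0.8681 / (0.45·0.8681 + 0.2·0.1319) ≈ 0.9367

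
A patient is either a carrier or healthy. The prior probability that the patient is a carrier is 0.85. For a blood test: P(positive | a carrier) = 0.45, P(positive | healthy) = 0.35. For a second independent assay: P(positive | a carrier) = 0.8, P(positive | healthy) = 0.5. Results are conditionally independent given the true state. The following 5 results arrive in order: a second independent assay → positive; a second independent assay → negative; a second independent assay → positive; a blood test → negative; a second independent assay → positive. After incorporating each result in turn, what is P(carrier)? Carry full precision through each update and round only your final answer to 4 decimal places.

After a second independent assay='positive': P(carrier) = 0.8·0.8500 / (0.8·0.8500 + 0.5·0.1500) ≈ 0.9007
After a second independent assay='negative': P(carrier) = 0.2·0.9007 / (0.2·0.9007 + 0.5·0.0993) ≈ 0.7839
After a second independent assay='positive': P(carrier) = 0.8·0.7839 / (0.8·0.7839 + 0.5·0.2161) ≈ 0.8530
After a blood test='negative': P(carrier) = 0.55·0.8530 / (0.55·0.8530 + 0.65·0.1470) ≈ 0.8308
After a second independent assay='positive': P(carrier) = 0.8·0.8308 / (0.8·0.8308 + 0.5·0.1692) ≈ 0.8871

0.8871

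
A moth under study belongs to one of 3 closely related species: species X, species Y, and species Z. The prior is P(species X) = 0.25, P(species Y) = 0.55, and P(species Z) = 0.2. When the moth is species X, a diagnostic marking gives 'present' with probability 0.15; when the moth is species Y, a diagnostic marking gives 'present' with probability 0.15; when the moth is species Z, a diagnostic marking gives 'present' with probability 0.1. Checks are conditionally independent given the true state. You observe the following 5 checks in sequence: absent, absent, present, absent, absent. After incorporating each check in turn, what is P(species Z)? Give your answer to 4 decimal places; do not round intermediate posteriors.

After 'absent': normaliser = 0.85·0.2500 + 0.85·0.5500 + 0.9·0.2000; P(species X) ≈ 0.2471, P(species Y) ≈ 0.5436, P(species Z) ≈ 0.2093
After 'absent': normaliser = 0.85·0.2471 + 0.85·0.5436 + 0.9·0.2093; P(species X) ≈ 0.2441, P(species Y) ≈ 0.5370, P(species Z) ≈ 0.2189
After 'present': normaliser = 0.15·0.2441 + 0.15·0.5370 + 0.1·0.2189; P(species X) ≈ 0.2633, P(species Y) ≈ 0.5793, P(species Z) ≈ 0.1574
After 'absent': normaliser = 0.85·0.2633 + 0.85·0.5793 + 0.9·0.1574; P(species X) ≈ 0.2609, P(species Y) ≈ 0.5739, P(species Z) ≈ 0.1652
After 'absent': normaliser = 0.85·0.2609 + 0.85·0.5739 + 0.9·0.1652; P(species X) ≈ 0.2584, P(species Y) ≈ 0.5684, P(species Z) ≈ 0.1732

0.1732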